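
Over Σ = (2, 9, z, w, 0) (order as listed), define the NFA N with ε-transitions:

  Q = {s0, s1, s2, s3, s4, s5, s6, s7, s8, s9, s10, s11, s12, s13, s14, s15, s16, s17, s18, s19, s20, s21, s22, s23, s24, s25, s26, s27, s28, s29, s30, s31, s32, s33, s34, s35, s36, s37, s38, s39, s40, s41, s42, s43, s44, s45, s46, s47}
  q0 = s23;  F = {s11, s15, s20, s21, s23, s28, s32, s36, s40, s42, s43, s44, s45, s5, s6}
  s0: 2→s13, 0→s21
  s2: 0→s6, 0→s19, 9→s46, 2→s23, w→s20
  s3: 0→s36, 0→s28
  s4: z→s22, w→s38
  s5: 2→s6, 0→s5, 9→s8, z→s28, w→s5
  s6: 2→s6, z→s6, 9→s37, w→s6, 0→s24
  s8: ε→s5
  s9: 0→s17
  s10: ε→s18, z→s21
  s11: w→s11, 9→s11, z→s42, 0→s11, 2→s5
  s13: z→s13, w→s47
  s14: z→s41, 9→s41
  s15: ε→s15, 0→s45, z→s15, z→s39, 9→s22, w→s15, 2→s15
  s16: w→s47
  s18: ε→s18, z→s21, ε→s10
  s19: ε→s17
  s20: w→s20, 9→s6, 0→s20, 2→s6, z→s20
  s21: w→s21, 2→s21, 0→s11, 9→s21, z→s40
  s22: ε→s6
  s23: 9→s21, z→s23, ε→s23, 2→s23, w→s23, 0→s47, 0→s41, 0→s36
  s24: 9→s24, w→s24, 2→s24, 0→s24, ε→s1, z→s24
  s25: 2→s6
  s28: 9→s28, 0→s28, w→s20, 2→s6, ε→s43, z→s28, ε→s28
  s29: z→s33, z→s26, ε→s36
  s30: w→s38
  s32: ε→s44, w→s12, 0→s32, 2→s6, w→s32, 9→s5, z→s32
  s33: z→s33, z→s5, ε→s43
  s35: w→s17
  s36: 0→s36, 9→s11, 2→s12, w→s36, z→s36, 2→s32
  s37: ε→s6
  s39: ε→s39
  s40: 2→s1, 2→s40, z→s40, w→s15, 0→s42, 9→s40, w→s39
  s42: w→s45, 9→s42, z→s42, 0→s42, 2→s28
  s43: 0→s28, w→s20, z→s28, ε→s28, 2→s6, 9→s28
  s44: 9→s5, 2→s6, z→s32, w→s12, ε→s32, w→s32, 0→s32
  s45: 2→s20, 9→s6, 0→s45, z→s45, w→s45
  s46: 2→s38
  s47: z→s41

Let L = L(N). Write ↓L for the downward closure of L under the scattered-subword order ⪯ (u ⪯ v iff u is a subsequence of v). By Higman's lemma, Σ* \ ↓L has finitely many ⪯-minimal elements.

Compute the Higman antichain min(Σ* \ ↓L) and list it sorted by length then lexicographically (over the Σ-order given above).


|Q|=48, |F|=15, |δ|=134 (18 ε).
min D↑ (14 st, q0=0, F={12}): 0:2→0,9→1,z→0,w→0,0→2 1:2→1,9→1,z→3,w→1,0→4 2:2→5,9→4,z→2,w→2,0→2 3:2→3,9→3,z→3,w→6,0→7 4:2→8,9→4,z→7,w→4,0→4 5:2→9,9→8,z→5,w→5,0→5 6:2→6,9→9,z→6,w→6,0→10 7:2→11,9→7,z→7,w→10,0→7 8:2→9,9→8,z→11,w→8,0→8 9:2→9,9→9,z→9,w→9,0→12 10:2→13,9→9,z→10,w→10,0→10 11:2→9,9→11,z→11,w→13,0→11 12:2→12,9→12,z→12,w→12,0→12 13:2→9,9→9,z→13,w→13,0→13.
'0220': N↓-sim [24, 18, 12, 4, 2] end={s1,s24} — reject; 4/4 single-dels accept.
'9zw90': N↓-sim [24, 17, 13, 9, 5, 2] end={s1,s24} — reject; 5/5 deletions ∈↓L.
2 obstructions.

min(Σ*\↓L) = [0220, 9zw90].


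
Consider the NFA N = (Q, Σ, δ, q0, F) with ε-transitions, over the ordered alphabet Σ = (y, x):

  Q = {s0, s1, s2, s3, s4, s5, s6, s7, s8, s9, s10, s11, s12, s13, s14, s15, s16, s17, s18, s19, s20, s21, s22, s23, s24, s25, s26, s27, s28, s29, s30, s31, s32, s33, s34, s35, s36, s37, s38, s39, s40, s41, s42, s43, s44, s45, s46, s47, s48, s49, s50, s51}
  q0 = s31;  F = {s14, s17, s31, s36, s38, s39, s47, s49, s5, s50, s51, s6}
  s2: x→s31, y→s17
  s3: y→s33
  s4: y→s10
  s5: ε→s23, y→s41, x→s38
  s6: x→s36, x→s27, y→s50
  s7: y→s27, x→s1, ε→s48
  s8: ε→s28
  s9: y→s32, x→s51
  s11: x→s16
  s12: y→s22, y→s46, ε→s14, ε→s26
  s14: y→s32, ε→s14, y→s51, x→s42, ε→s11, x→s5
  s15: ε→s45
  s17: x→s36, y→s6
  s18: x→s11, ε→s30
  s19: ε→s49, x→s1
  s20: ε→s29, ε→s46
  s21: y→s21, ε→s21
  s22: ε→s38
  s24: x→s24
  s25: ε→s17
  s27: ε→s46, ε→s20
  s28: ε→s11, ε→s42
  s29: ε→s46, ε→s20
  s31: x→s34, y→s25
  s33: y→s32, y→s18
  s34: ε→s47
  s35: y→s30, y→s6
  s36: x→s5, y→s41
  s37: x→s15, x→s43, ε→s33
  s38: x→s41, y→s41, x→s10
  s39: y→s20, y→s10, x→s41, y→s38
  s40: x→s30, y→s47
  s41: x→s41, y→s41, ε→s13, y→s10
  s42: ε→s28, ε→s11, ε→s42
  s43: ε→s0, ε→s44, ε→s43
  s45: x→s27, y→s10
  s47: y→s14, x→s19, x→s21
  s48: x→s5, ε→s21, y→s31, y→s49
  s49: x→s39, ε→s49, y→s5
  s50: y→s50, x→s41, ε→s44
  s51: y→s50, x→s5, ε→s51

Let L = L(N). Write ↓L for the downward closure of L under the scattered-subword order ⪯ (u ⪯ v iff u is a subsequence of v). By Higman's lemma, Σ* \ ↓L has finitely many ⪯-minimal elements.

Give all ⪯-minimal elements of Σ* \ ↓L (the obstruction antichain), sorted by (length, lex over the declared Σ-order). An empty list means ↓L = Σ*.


A = [yxy, yyyx, xxyy, xxxx].

|Q|=52, |F|=12, |δ|=96 (34 ε).
min D↑ (13 st, q0=0, F={8}): 0:y→1,x→2 1:y→3,x→4 2:y→5,x→6 3:y→7,x→4 4:y→8,x→9 5:y→10,x→9 6:y→9,x→11 7:y→7,x→8 8:y→8,x→8 9:y→8,x→12 10:y→7,x→9 11:y→12,x→8 12:y→8,x→8 (ε-aug+det+¬).
'yxy': N↓-sim [31, 24, 15, 3] end={s10,s13,s41} ∉↓L; 3/3 single-dels accept.
'yyyx': N↓-sim [31, 24, 17, 6, 3] end={s10,s13,s41} rej; 4/4 single-dels accept.
'xxyy': run [31, 27, 18, 10, 4] end={s10,s13,s21,s41} ∉↓L; 4/4 deletions ∈↓L.
'xxxx': N↓-sim [31, 27, 18, 10, 3] end={s10,s13,s41} rej; 4/4 single-dels accept.
4 words, ⪯-incomp.


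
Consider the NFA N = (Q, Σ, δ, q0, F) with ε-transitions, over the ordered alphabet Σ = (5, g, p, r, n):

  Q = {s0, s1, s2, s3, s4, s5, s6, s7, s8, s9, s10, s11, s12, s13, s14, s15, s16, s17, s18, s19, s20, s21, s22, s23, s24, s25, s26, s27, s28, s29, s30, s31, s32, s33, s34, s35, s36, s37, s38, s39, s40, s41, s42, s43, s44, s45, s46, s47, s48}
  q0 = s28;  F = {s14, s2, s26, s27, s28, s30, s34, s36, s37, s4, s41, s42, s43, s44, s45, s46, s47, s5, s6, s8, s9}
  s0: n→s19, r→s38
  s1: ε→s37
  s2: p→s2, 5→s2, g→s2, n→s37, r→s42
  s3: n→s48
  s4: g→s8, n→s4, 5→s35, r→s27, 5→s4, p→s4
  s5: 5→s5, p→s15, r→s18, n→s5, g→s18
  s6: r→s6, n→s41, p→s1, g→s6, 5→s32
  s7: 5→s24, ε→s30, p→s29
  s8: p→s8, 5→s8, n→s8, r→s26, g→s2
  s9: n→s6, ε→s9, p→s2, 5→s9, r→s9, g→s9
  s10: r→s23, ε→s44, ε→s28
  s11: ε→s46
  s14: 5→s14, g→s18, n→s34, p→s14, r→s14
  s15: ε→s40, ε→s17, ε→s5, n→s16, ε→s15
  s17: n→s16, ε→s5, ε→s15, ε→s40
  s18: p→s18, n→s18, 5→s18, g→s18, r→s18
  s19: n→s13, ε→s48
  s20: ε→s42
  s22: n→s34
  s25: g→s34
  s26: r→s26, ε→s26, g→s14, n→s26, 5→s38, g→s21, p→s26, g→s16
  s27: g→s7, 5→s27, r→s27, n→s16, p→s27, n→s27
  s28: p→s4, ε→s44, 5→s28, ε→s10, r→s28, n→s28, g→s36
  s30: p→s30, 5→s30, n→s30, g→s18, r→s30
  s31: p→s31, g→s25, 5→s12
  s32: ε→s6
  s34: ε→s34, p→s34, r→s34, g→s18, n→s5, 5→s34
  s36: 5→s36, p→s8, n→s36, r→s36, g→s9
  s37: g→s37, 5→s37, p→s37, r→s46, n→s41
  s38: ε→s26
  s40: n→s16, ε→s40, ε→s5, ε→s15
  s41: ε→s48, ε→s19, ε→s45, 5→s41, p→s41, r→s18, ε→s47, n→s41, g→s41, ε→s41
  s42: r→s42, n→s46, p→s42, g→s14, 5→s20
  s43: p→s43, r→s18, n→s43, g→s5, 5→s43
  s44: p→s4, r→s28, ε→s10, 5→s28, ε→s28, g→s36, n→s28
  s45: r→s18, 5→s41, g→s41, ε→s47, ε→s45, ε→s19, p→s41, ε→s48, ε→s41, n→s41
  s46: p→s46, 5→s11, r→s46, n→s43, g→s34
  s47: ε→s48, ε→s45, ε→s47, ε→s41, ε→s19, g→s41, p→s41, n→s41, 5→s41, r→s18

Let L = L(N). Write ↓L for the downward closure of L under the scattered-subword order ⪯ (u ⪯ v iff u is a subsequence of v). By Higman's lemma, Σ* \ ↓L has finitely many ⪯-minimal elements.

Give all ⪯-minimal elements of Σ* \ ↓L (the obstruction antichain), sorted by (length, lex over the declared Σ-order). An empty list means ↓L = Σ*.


A = [prgg, ggnnr].

|Q|=49, |F|=21, |δ|=170 (41 ε).
min D↑ (19 st, q0=0, F={14}): 0:5→0,g→1,p→2,r→0,n→0 1:5→1,g→3,p→4,r→1,n→1 2:5→2,g→4,p→2,r→5,n→2 3:5→3,g→3,p→6,r→3,n→7 4:5→4,g→6,p→4,r→8,n→4 5:5→5,g→9,p→5,r→5,n→5 6:5→6,g→6,p→6,r→10,n→11 7:5→7,g→7,p→11,r→7,n→12 8:5→8,g→13,p→8,r→8,n→8 9:5→9,g→14,p→9,r→9,n→9 10:5→10,g→13,p→10,r→10,n→15 11:5→11,g→11,p→11,r→15,n→12 12:5→12,g→12,p→12,r→14,n→12 13:5→13,g→14,p→13,r→13,n→16 14:5→14,g→14,p→14,r→14,n→14 15:5→15,g→16,p→15,r→15,n→17 16:5→16,g→14,p→16,r→16,n→18 17:5→17,g→18,p→17,r→14,n→17 18:5→18,g→14,p→18,r→14,n→18 [Hopcroft].
'prgg': |S_i|=[41, 33, 21, 13, 1] end={s18} ∉↓L; 4/4 del acc.
'ggnnr': run [41, 34, 26, 20, 13, 1] end={s18} rej; 5/5 single-dels accept.
2 obstructions.


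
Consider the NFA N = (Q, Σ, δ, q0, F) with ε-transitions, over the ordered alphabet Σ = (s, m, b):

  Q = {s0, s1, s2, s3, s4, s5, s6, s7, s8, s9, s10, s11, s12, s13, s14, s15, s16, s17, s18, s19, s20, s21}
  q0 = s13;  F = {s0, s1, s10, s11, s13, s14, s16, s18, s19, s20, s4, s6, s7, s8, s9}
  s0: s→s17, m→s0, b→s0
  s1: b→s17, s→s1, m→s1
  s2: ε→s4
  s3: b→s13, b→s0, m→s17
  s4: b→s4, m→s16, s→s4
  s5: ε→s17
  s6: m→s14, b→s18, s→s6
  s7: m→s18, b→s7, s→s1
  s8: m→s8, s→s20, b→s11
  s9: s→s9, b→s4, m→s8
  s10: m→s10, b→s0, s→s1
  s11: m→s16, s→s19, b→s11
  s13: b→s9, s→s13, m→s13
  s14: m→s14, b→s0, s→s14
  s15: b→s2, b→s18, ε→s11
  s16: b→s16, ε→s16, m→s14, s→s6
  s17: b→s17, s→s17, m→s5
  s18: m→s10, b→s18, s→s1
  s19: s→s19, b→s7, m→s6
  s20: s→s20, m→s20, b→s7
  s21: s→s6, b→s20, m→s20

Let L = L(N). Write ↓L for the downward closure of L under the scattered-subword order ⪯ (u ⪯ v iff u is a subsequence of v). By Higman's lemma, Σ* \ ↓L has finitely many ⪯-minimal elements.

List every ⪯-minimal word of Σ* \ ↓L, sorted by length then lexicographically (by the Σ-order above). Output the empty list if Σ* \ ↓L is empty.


min(Σ*\↓L) = [bmsbsb, bbmmbs].

|Q|=22, |F|=15, |δ|=60 (4 ε).
min D↑ (16 st, q0=0, F={14}): 0:s→0,m→0,b→1 1:s→1,m→2,b→3 2:s→4,m→2,b→5 3:s→3,m→6,b→3 4:s→4,m→4,b→7 5:s→8,m→6,b→5 6:s→9,m→10,b→6 7:s→11,m→12,b→7 8:s→8,m→9,b→7 9:s→9,m→10,b→12 10:s→10,m→10,b→13 11:s→11,m→11,b→14 12:s→11,m→15,b→12 13:s→14,m→13,b→13 14:s→14,m→14,b→14 15:s→11,m→15,b→13.
'bmsbsb': |S_i|=[17, 16, 14, 11, 7, 3, 2] end={s17,s5} ∉↓L; 6/6 single-dels accept.
'bbmmbs': |S_i|=[17, 16, 13, 9, 6, 3, 2] end={s17,s5} rej; 6/6 single-dels accept.
2 words, ⪯-incomp.


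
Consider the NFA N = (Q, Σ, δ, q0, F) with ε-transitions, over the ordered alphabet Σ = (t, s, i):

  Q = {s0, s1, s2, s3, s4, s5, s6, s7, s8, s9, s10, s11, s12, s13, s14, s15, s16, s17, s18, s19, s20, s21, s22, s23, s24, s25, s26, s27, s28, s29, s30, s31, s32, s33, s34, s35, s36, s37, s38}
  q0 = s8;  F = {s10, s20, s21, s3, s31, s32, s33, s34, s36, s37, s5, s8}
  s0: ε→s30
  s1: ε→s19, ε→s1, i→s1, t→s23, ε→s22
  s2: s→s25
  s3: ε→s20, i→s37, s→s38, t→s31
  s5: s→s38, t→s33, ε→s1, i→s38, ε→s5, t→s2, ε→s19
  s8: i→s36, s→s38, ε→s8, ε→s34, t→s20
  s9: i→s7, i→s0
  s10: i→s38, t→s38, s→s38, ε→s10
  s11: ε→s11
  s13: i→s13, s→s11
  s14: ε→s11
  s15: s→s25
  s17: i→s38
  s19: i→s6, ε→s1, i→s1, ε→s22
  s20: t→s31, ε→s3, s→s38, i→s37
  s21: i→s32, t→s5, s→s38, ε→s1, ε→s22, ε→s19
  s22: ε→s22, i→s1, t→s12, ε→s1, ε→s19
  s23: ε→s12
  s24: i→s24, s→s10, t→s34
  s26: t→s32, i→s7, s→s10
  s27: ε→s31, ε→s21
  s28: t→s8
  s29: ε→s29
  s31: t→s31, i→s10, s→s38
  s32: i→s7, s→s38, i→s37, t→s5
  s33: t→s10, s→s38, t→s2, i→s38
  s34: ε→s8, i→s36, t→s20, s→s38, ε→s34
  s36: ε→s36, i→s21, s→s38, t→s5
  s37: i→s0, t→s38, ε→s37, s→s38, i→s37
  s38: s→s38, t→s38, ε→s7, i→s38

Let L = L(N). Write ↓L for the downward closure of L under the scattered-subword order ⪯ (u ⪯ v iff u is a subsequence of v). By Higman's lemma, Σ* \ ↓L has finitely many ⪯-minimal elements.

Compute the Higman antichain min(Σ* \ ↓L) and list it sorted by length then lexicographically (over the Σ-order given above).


A = [s, tit, iti, ttii, itttt, iiiit].

|Q|=39, |F|=12, |δ|=94 (31 ε).
min D↑ (11 st, q0=0, F={2}): 0:t→1,s→2,i→3 1:t→4,s→2,i→5 2:t→2,s→2,i→2 3:t→6,s→2,i→7 4:t→4,s→2,i→8 5:t→2,s→2,i→5 6:t→9,s→2,i→2 7:t→6,s→2,i→10 8:t→2,s→2,i→2 9:t→8,s→2,i→2 10:t→6,s→2,i→5 (ε-aug+det+¬).
's': run [24, 3] end={s25,s38,s7} rej; 1/1 single-dels accept.
'tit': N↓-sim [24, 19, 12, 4] end={s12,s23,s38,s7} — reject; 3/3 deletions ∈↓L.
'iti': |S_i|=[24, 19, 13, 8] end={s1,s12,s19,s22,s23,s38,s6,s7} ∉↓L; 3/3 single-dels accept.
'ttii': N↓-sim [24, 19, 9, 3, 2] end={s38,s7} rej; 4/4 single-dels accept.
'itttt': run [24, 19, 13, 8, 5, 2] end={s38,s7} rej; 5/5 deletions ∈↓L.
'iiiit': run [24, 19, 18, 17, 11, 4] end={s12,s23,s38,s7} — reject; 5/5 single-dels accept.
6 obstructions.


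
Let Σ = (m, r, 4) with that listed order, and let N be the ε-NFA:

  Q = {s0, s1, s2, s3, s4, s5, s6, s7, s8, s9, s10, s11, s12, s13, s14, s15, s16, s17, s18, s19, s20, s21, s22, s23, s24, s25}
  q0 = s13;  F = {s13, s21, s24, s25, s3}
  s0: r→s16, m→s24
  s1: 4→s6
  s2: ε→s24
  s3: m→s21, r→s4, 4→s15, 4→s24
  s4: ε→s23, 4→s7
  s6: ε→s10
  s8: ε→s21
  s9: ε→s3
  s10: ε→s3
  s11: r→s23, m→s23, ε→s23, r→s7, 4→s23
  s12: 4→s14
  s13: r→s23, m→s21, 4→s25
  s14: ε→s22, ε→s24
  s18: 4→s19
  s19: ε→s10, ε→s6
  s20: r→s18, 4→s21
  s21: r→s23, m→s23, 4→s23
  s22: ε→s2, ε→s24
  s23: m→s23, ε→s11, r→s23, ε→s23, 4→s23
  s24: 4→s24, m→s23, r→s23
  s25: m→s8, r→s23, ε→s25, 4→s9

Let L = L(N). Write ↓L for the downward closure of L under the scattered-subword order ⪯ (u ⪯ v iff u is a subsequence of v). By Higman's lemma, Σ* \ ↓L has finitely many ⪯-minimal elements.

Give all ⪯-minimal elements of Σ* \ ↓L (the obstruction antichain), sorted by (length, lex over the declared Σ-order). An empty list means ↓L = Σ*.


A = [r, mm, m4, 444m].

|Q|=26, |F|=5, |δ|=47 (16 ε).
min D↑ (6 st, q0=0, F={2}): 0:m→1,r→2,4→3 1:m→2,r→2,4→2 2:m→2,r→2,4→2 3:m→1,r→2,4→4 4:m→1,r→2,4→5 5:m→2,r→2,4→5.
'r': N↓-sim [12, 4] end={s11,s23,s4,s7} rej; 1/1 single-dels accept.
'mm': |S_i|=[12, 5, 3] end={s11,s23,s7} — reject; 2/2 del acc.
'm4': N↓-sim [12, 5, 3] end={s11,s23,s7} rej; 2/2 del acc.
'444m': run [12, 11, 9, 5, 3] end={s11,s23,s7} — reject; 4/4 single-dels accept.
4 minimals (antichain).


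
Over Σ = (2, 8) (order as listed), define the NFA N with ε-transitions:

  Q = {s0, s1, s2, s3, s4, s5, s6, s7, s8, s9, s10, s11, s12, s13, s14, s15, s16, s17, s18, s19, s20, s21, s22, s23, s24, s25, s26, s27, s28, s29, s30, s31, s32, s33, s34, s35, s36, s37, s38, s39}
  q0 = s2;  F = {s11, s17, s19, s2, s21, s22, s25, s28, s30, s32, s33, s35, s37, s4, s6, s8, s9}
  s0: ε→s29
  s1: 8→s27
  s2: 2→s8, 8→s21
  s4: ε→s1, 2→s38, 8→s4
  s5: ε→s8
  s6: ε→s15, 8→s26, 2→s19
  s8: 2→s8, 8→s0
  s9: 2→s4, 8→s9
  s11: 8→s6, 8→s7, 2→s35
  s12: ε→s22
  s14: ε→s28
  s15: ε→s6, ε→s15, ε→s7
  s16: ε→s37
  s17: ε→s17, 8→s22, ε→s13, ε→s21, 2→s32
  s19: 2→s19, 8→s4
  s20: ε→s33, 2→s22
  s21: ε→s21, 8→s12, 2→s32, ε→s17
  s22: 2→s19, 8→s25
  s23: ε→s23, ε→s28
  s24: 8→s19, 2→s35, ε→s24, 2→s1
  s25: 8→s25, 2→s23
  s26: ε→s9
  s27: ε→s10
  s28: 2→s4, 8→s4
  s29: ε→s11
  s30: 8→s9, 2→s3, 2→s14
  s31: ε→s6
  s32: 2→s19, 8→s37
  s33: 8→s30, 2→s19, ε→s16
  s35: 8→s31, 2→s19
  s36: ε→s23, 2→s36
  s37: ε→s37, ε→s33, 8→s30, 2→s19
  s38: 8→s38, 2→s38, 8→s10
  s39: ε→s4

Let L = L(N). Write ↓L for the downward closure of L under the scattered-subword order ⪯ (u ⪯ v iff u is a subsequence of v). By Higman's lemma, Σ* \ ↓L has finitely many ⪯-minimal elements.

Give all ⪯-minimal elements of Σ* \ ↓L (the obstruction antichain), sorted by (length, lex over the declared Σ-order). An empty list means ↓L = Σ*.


|Q|=40, |F|=17, |δ|=73 (28 ε).
min D↑ (16 st, q0=0, F={15}): 0:2→1,8→2 1:2→1,8→3 2:2→4,8→5 3:2→6,8→7 4:2→8,8→9 5:2→8,8→10 6:2→8,8→7 7:2→8,8→11 8:2→8,8→12 9:2→8,8→13 10:2→14,8→10 11:2→12,8→11 12:2→15,8→12 13:2→14,8→11 14:2→12,8→12 15:2→15,8→15.
'82282': run [33, 31, 22, 9, 5, 2] end={s10,s38} — reject; 5/5 deletions ∈↓L.
'88282': |S_i|=[33, 31, 23, 10, 5, 2] end={s10,s38} ∉↓L; 5/5 del acc.
'288822': run [33, 26, 23, 16, 7, 5, 2] end={s10,s38} ∉↓L; 6/6 del acc.
'888222': |S_i|=[33, 31, 23, 13, 9, 5, 2] end={s10,s38} ∉↓L; 6/6 single-dels accept.
4 obstructions.

Antichain: [82282, 88282, 288822, 888222].


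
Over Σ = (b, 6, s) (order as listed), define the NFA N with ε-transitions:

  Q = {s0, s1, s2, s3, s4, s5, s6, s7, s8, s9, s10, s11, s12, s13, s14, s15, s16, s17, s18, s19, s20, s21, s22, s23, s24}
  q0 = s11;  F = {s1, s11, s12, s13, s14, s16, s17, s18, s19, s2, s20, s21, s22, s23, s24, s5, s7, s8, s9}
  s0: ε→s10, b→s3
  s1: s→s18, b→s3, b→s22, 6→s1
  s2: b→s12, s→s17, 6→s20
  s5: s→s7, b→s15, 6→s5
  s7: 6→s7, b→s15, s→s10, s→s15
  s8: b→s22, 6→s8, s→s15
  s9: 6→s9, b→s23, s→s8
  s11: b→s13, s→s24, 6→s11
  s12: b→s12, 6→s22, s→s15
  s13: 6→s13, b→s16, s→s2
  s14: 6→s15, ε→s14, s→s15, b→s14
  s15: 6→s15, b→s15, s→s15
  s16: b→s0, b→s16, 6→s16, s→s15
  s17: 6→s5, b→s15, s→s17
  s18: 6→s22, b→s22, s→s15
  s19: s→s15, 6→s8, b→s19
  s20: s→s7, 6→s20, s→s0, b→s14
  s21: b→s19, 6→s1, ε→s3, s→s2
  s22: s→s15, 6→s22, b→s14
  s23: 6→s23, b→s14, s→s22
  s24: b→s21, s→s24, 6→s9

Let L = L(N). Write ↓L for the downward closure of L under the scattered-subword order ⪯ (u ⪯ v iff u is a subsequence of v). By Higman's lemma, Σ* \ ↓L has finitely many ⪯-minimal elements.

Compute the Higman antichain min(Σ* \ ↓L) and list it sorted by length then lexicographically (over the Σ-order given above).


|Q|=25, |F|=19, |δ|=68 (3 ε).
min D↑ (20 st, q0=0, F={7}): 0:b→1,6→0,s→2 1:b→3,6→1,s→4 2:b→5,6→6,s→2 3:b→3,6→3,s→7 4:b→8,6→9,s→10 5:b→11,6→12,s→4 6:b→13,6→6,s→14 7:b→7,6→7,s→7 8:b→8,6→15,s→7 9:b→16,6→9,s→17 10:b→7,6→18,s→10 11:b→11,6→14,s→7 12:b→15,6→12,s→19 13:b→16,6→13,s→15 14:b→15,6→14,s→7 15:b→16,6→15,s→7 16:b→16,6→7,s→7 17:b→7,6→17,s→7 18:b→7,6→18,s→17 19:b→15,6→15,s→7 [Hopcroft].
'bbs': |S_i|=[23, 20, 10, 1] end={s15} — reject; 3/3 single-dels accept.
'bssb': run [23, 20, 13, 7, 2] end={s15,s3} rej; 4/4 deletions ∈↓L.
's6ss': run [23, 20, 14, 9, 2] end={s10,s15} ∉↓L; 4/4 del acc.
'bs6b6': |S_i|=[23, 20, 13, 9, 3, 1] end={s15} — reject; 5/5 del acc.
's6bb6': run [23, 20, 14, 5, 2, 1] end={s15} rej; 5/5 single-dels accept.
5 words, ⪯-incomp.

min(Σ*\↓L) = [bbs, bssb, s6ss, bs6b6, s6bb6].


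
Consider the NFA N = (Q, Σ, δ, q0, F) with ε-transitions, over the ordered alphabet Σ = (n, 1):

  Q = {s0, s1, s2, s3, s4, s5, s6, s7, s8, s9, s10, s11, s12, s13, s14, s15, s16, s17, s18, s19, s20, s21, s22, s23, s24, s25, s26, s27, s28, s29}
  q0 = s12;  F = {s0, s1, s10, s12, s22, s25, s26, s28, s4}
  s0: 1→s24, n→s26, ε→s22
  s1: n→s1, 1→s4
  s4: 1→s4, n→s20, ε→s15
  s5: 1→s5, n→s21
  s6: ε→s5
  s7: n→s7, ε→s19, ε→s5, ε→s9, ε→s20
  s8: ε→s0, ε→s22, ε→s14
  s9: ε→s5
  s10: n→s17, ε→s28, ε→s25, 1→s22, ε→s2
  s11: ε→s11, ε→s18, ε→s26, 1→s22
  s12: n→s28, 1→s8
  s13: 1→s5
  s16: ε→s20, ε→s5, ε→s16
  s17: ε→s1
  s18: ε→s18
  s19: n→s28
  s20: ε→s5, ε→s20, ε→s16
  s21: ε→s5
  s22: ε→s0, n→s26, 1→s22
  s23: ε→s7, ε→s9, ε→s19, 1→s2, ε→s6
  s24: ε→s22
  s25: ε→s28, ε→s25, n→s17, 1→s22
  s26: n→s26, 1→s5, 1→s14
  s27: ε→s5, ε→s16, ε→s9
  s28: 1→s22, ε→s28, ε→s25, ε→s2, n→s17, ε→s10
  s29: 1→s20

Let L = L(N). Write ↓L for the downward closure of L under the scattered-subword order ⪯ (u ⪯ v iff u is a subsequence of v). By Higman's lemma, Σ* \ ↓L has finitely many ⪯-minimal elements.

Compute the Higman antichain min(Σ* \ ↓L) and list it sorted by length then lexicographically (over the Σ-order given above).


|Q|=30, |F|=9, |δ|=68 (41 ε).
min D↑ (7 st, q0=0, F={6}): 0:n→1,1→2 1:n→3,1→2 2:n→4,1→2 3:n→3,1→5 4:n→4,1→6 5:n→6,1→5 6:n→6,1→6 (ε-aug+det+¬).
'1n1': |S_i|=[19, 12, 6, 3] end={s14,s21,s5} — reject; 3/3 del acc.
'nn1n': |S_i|=[19, 17, 10, 7, 4] end={s16,s20,s21,s5} — reject; 4/4 deletions ∈↓L.
2 words, ⪯-incomp.

min(Σ*\↓L) = [1n1, nn1n].


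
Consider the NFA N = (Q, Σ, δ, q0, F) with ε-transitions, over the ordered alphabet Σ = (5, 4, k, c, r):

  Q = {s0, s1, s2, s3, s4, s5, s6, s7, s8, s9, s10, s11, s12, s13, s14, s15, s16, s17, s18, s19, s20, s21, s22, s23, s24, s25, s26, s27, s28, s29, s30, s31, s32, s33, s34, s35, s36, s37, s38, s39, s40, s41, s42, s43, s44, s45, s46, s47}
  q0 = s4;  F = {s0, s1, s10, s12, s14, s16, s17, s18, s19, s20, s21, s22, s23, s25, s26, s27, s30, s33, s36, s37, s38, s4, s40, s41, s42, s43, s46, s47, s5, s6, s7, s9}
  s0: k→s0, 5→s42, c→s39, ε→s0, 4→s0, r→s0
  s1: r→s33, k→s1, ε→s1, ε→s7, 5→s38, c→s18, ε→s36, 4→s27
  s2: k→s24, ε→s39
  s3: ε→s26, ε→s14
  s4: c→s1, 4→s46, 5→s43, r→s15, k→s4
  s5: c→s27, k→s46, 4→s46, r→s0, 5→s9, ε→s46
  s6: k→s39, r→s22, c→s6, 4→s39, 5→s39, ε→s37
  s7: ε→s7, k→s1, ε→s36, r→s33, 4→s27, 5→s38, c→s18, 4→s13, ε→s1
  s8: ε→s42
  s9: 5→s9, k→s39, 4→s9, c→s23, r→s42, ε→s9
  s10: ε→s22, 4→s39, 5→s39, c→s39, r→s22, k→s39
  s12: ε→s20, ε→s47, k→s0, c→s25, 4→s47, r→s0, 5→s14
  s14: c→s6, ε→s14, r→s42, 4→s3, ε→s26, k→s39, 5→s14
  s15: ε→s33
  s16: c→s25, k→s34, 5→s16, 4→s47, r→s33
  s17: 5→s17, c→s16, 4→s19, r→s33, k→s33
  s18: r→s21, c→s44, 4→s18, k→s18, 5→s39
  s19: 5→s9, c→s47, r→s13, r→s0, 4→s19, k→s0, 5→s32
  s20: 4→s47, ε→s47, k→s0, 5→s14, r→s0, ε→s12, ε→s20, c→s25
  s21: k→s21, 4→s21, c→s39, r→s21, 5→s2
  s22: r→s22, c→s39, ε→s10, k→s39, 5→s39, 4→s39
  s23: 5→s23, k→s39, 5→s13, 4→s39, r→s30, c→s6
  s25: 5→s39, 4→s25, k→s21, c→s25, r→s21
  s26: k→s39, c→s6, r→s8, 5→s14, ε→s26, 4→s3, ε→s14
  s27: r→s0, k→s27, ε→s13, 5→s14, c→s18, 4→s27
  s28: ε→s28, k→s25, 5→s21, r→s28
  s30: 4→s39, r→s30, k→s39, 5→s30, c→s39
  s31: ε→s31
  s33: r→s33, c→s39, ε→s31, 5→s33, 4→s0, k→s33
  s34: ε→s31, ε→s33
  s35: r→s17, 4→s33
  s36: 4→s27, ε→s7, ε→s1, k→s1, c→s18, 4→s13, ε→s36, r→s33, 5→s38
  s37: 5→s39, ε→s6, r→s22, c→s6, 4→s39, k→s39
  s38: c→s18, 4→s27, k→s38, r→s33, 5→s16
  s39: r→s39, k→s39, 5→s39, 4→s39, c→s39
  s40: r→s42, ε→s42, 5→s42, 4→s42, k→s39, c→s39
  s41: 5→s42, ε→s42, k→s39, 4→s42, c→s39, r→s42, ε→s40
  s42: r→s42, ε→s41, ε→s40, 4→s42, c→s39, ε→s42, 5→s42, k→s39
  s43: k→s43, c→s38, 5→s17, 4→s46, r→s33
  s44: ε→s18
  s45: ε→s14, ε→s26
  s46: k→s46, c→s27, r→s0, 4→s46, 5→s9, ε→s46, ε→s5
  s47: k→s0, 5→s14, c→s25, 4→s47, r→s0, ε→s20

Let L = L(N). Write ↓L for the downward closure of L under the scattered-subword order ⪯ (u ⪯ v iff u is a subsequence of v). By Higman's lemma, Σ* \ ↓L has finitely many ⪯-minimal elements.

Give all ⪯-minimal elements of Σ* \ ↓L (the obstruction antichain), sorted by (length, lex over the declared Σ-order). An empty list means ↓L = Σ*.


|Q|=48, |F|=32, |δ|=224 (48 ε).
min D↑ (23 st, q0=0, F={11}): 0:5→1,4→2,k→0,c→3,r→4 1:5→5,4→2,k→1,c→6,r→4 2:5→7,4→2,k→2,c→8,r→9 3:5→6,4→8,k→3,c→10,r→4 4:5→4,4→9,k→4,c→11,r→4 5:5→5,4→12,k→4,c→13,r→4 6:5→13,4→8,k→6,c→10,r→4 7:5→7,4→7,k→11,c→14,r→15 8:5→16,4→8,k→8,c→10,r→9 9:5→15,4→9,k→9,c→11,r→9 10:5→11,4→10,k→10,c→10,r→17 11:5→11,4→11,k→11,c→11,r→11 12:5→7,4→12,k→9,c→18,r→9 13:5→13,4→18,k→4,c→19,r→4 14:5→14,4→11,k→11,c→20,r→21 15:5→15,4→15,k→11,c→11,r→15 16:5→16,4→16,k→11,c→20,r→15 17:5→11,4→17,k→17,c→11,r→17 18:5→16,4→18,k→9,c→19,r→9 19:5→11,4→19,k→17,c→19,r→17 20:5→11,4→11,k→11,c→20,r→22 21:5→21,4→11,k→11,c→11,r→21 22:5→11,4→11,k→11,c→11,r→22 (ε-aug+det+¬).
'rc': N↓-sim [43, 16, 1] end={s39} — reject; 2/2 deletions ∈↓L.
'45k': N↓-sim [43, 31, 19, 2] end={s24,s39} ∉↓L; 3/3 deletions ∈↓L.
'cc5': N↓-sim [43, 34, 11, 3] end={s2,s24,s39} ∉↓L; 3/3 deletions ∈↓L.
'55kc': run [43, 38, 31, 11, 1] end={s39} rej; 4/4 del acc.
'45c4': N↓-sim [43, 31, 19, 8, 1] end={s39} ∉↓L; 4/4 del acc.
5 obstructions.

min(Σ*\↓L) = [rc, 45k, cc5, 55kc, 45c4].


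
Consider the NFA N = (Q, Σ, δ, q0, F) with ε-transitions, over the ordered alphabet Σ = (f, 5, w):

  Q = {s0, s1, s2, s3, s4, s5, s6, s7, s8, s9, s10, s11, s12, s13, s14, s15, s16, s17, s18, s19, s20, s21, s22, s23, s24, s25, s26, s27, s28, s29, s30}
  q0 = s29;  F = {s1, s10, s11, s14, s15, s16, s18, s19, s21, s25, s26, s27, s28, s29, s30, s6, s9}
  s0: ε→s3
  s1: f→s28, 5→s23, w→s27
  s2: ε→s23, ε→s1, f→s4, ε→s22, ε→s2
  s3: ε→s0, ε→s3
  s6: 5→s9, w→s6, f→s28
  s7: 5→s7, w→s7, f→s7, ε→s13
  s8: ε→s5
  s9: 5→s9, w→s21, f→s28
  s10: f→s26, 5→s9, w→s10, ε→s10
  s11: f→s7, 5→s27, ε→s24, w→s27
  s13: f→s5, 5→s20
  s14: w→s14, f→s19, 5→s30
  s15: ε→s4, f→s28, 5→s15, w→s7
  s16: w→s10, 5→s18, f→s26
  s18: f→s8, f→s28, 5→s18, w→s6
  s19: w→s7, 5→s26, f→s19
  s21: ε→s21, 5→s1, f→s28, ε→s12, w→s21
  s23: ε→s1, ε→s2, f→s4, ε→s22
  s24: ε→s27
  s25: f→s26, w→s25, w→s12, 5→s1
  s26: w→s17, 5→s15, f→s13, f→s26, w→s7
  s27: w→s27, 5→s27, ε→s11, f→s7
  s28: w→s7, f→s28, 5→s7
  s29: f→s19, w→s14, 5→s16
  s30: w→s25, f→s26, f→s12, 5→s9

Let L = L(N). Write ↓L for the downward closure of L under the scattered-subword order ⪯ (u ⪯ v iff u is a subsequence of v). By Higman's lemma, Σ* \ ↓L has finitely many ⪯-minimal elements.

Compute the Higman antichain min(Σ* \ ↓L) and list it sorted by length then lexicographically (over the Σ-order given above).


Antichain: [fw, 55f5, w5w5wf].

|Q|=31, |F|=17, |δ|=82 (19 ε).
min D↑ (17 st, q0=0, F={5}): 0:f→1,5→2,w→3 1:f→1,5→4,w→5 2:f→4,5→6,w→7 3:f→1,5→8,w→3 4:f→4,5→9,w→5 5:f→5,5→5,w→5 6:f→10,5→6,w→11 7:f→4,5→12,w→7 8:f→4,5→12,w→13 9:f→10,5→9,w→5 10:f→10,5→5,w→5 11:f→10,5→12,w→11 12:f→10,5→12,w→14 13:f→4,5→15,w→13 14:f→10,5→15,w→14 15:f→10,5→15,w→16 16:f→5,5→16,w→16 [Hopcroft].
'fw': N↓-sim [29, 12, 5] end={s13,s17,s20,s5,s7} ∉↓L; 2/2 del acc.
'55f5': |S_i|=[29, 26, 20, 7, 4] end={s13,s20,s5,s7} — reject; 4/4 del acc.
'w5w5wf': |S_i|=[29, 25, 21, 19, 14, 7, 4] end={s13,s20,s5,s7} — reject; 6/6 single-dels accept.
3 minimals (antichain).


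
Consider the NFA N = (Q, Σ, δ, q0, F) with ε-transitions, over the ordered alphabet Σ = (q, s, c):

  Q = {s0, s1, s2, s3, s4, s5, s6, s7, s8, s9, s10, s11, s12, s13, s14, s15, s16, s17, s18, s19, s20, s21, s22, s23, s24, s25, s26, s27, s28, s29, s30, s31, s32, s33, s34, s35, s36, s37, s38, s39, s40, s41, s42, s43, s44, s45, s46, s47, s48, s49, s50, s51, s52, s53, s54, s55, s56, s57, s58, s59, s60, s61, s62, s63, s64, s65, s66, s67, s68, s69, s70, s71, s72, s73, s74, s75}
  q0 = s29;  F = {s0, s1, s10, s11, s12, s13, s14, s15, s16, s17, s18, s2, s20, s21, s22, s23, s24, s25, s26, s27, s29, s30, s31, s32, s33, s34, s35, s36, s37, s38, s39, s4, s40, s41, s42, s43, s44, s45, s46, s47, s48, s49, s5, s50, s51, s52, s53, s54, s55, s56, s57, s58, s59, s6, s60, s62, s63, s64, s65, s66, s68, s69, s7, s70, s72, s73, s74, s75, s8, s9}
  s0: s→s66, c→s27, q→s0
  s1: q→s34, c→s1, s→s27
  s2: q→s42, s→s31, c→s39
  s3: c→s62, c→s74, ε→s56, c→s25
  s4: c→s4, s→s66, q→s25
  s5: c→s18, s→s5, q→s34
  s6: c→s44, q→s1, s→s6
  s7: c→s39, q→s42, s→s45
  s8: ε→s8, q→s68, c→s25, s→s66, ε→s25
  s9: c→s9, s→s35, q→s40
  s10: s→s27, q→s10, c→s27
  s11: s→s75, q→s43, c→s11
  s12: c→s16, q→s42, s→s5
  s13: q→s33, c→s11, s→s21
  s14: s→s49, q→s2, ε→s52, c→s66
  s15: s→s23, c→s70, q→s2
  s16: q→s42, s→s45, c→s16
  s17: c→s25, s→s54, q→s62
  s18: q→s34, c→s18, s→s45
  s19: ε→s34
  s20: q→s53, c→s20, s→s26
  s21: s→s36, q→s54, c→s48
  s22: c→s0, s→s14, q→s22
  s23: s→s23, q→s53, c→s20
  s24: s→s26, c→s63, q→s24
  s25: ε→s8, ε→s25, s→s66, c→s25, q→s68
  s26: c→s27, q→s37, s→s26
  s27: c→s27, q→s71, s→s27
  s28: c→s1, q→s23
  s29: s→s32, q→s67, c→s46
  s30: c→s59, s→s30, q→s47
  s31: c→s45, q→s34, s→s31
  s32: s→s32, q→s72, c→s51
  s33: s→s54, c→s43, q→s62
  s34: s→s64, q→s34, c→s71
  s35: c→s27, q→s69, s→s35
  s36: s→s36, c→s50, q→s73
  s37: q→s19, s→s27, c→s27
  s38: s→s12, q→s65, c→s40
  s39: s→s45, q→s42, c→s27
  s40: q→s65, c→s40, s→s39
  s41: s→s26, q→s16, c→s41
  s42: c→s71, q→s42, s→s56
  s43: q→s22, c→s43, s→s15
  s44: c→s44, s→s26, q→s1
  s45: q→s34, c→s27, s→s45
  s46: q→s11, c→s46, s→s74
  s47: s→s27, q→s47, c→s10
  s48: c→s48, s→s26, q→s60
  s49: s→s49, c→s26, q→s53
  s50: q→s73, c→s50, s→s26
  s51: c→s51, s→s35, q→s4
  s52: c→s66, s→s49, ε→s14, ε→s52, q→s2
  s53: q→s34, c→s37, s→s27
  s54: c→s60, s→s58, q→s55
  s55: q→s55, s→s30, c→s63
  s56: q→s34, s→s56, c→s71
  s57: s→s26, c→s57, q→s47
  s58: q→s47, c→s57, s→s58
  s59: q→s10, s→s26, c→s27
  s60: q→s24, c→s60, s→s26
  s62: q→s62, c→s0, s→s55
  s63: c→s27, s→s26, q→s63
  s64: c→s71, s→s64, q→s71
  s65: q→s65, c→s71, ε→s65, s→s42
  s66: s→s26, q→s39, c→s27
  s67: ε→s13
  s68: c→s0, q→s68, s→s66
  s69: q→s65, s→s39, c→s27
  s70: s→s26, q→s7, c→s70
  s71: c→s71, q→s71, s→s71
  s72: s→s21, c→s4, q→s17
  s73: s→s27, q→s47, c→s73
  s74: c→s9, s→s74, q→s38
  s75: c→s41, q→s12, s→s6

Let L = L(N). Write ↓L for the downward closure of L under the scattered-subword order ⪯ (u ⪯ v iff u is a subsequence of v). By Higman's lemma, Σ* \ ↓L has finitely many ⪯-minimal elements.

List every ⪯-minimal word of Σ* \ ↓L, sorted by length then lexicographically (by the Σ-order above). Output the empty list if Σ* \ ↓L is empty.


Antichain: [scscq, csqqc, qqqccq, qssqsq].

|Q|=76, |F|=70, |δ|=229 (11 ε).
min D↑ (69 st, q0=0, F={56}): 0:q→1,s→2,c→3 1:q→4,s→5,c→6 2:q→7,s→2,c→8 3:q→6,s→9,c→3 4:q→10,s→11,c→12 5:q→11,s→13,c→14 6:q→12,s→15,c→6 7:q→16,s→5,c→17 8:q→17,s→18,c→8 9:q→19,s→9,c→20 10:q→10,s→21,c→22 11:q→21,s→23,c→24 12:q→25,s→26,c→12 13:q→27,s→13,c→28 14:q→24,s→29,c→14 15:q→30,s→31,c→32 16:q→10,s→11,c→33 17:q→33,s→34,c→17 18:q→35,s→18,c→36 19:q→37,s→30,c→38 20:q→38,s→18,c→20 21:q→21,s→39,c→40 22:q→22,s→34,c→36 23:q→41,s→23,c→42 24:q→43,s→29,c→24 25:q→25,s→44,c→22 26:q→45,s→46,c→47 27:q→41,s→36,c→27 28:q→27,s→29,c→28 29:q→48,s→29,c→36 30:q→49,s→50,c→51 31:q→52,s→31,c→53 32:q→51,s→29,c→32 33:q→54,s→34,c→33 34:q→55,s→29,c→36 35:q→37,s→55,c→36 36:q→56,s→36,c→36 37:q→37,s→49,c→56 38:q→37,s→55,c→38 39:q→41,s→39,c→57 40:q→40,s→29,c→36 41:q→41,s→36,c→58 42:q→41,s→29,c→42 43:q→43,s→29,c→40 44:q→45,s→59,c→34 45:q→49,s→60,c→55 46:q→61,s→46,c→62 47:q→63,s→29,c→47 48:q→64,s→36,c→36 49:q→49,s→65,c→56 50:q→64,s→50,c→66 51:q→49,s→67,c→51 52:q→64,s→36,c→52 53:q→52,s→29,c→53 54:q→54,s→34,c→22 55:q→49,s→67,c→36 56:q→56,s→56,c→56 57:q→58,s→29,c→36 58:q→58,s→36,c→36 59:q→61,s→59,c→29 60:q→64,s→60,c→67 61:q→64,s→36,c→48 62:q→61,s→29,c→62 63:q→49,s→67,c→55 64:q→64,s→68,c→56 65:q→64,s→65,c→56 66:q→64,s→67,c→66 67:q→64,s→67,c→36 68:q→56,s→68,c→56 [Hopcroft].
'scscq': N↓-sim [73, 65, 42, 15, 2, 1] end={s71} ∉↓L; 5/5 del acc.
'csqqc': run [73, 59, 39, 23, 7, 1] end={s71} rej; 5/5 deletions ∈↓L.
'qqqccq': |S_i|=[73, 66, 50, 31, 16, 2, 1] end={s71} rej; 6/6 del acc.
'qssqsq': N↓-sim [73, 66, 48, 28, 11, 3, 1] end={s71} ∉↓L; 6/6 single-dels accept.
4 obstructions.


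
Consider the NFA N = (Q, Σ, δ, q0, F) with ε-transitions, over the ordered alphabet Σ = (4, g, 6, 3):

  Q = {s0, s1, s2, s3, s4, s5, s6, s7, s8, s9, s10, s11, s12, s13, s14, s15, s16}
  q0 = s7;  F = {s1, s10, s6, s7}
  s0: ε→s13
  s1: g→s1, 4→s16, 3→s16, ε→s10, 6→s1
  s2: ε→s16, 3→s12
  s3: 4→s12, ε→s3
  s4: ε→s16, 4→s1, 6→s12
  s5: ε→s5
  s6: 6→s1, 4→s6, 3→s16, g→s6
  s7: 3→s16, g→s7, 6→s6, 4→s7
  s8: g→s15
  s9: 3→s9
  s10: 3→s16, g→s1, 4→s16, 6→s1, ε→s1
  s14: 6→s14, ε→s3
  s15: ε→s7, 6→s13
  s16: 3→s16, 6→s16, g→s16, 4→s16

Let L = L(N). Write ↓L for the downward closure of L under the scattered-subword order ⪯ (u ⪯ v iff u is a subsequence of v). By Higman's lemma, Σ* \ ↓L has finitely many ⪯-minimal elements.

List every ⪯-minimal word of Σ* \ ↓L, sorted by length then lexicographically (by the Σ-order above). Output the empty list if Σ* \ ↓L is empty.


Antichain: [3, 664].

|Q|=17, |F|=4, |δ|=37 (9 ε).
min D↑ (4 st, q0=0, F={2}): 0:4→0,g→0,6→1,3→2 1:4→1,g→1,6→3,3→2 2:4→2,g→2,6→2,3→2 3:4→2,g→3,6→3,3→2 [Hopcroft].
'3': |S_i|=[5, 1] end={s16} — reject; 1/1 deletions ∈↓L.
'664': run [5, 4, 3, 1] end={s16} — reject; 3/3 deletions ∈↓L.
2 obstructions.


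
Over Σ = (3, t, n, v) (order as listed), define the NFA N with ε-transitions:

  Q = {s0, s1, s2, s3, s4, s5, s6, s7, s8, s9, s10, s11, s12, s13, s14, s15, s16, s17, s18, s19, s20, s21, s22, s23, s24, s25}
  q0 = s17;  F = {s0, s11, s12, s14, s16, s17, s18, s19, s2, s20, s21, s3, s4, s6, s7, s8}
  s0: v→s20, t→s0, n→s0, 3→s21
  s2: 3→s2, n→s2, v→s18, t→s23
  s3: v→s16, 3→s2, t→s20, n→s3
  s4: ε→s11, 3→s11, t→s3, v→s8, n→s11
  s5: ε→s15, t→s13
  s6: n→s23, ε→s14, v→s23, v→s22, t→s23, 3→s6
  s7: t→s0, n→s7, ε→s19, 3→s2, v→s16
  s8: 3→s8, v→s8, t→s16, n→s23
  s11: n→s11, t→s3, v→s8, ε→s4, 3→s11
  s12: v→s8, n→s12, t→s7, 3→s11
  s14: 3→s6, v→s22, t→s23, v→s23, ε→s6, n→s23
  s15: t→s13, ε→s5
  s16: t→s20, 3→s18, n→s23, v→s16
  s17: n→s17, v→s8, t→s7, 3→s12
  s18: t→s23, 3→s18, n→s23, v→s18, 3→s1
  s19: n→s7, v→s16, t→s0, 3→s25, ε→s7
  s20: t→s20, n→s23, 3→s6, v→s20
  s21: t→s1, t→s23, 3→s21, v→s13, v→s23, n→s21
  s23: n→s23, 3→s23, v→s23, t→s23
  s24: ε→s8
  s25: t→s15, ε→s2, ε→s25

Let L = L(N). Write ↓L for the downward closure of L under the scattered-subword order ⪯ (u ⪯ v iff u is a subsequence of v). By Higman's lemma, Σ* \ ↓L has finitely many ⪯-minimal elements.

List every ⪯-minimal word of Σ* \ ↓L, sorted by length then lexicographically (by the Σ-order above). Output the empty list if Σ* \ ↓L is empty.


|Q|=26, |F|=16, |δ|=87 (11 ε).
min D↑ (14 st, q0=0, F={8}): 0:3→1,t→2,n→0,v→3 1:3→4,t→2,n→1,v→3 2:3→5,t→6,n→2,v→7 3:3→3,t→7,n→8,v→3 4:3→4,t→9,n→4,v→3 5:3→5,t→8,n→5,v→10 6:3→11,t→6,n→6,v→12 7:3→10,t→12,n→8,v→7 8:3→8,t→8,n→8,v→8 9:3→5,t→12,n→9,v→7 10:3→10,t→8,n→8,v→10 11:3→11,t→8,n→11,v→8 12:3→13,t→12,n→8,v→12 13:3→13,t→8,n→8,v→8 (ε-aug+det+¬).
'vn': |S_i|=[23, 10, 1] end={s23} ∉↓L; 2/2 deletions ∈↓L.
't3t': |S_i|=[23, 18, 12, 5] end={s1,s13,s15,s23,s5} rej; 3/3 deletions ∈↓L.
'tt3v': |S_i|=[23, 18, 11, 7, 3] end={s13,s22,s23} ∉↓L; 4/4 single-dels accept.
'33ttn': run [23, 22, 18, 13, 6, 1] end={s23} rej; 5/5 del acc.
4 obstructions.

A = [vn, t3t, tt3v, 33ttn].


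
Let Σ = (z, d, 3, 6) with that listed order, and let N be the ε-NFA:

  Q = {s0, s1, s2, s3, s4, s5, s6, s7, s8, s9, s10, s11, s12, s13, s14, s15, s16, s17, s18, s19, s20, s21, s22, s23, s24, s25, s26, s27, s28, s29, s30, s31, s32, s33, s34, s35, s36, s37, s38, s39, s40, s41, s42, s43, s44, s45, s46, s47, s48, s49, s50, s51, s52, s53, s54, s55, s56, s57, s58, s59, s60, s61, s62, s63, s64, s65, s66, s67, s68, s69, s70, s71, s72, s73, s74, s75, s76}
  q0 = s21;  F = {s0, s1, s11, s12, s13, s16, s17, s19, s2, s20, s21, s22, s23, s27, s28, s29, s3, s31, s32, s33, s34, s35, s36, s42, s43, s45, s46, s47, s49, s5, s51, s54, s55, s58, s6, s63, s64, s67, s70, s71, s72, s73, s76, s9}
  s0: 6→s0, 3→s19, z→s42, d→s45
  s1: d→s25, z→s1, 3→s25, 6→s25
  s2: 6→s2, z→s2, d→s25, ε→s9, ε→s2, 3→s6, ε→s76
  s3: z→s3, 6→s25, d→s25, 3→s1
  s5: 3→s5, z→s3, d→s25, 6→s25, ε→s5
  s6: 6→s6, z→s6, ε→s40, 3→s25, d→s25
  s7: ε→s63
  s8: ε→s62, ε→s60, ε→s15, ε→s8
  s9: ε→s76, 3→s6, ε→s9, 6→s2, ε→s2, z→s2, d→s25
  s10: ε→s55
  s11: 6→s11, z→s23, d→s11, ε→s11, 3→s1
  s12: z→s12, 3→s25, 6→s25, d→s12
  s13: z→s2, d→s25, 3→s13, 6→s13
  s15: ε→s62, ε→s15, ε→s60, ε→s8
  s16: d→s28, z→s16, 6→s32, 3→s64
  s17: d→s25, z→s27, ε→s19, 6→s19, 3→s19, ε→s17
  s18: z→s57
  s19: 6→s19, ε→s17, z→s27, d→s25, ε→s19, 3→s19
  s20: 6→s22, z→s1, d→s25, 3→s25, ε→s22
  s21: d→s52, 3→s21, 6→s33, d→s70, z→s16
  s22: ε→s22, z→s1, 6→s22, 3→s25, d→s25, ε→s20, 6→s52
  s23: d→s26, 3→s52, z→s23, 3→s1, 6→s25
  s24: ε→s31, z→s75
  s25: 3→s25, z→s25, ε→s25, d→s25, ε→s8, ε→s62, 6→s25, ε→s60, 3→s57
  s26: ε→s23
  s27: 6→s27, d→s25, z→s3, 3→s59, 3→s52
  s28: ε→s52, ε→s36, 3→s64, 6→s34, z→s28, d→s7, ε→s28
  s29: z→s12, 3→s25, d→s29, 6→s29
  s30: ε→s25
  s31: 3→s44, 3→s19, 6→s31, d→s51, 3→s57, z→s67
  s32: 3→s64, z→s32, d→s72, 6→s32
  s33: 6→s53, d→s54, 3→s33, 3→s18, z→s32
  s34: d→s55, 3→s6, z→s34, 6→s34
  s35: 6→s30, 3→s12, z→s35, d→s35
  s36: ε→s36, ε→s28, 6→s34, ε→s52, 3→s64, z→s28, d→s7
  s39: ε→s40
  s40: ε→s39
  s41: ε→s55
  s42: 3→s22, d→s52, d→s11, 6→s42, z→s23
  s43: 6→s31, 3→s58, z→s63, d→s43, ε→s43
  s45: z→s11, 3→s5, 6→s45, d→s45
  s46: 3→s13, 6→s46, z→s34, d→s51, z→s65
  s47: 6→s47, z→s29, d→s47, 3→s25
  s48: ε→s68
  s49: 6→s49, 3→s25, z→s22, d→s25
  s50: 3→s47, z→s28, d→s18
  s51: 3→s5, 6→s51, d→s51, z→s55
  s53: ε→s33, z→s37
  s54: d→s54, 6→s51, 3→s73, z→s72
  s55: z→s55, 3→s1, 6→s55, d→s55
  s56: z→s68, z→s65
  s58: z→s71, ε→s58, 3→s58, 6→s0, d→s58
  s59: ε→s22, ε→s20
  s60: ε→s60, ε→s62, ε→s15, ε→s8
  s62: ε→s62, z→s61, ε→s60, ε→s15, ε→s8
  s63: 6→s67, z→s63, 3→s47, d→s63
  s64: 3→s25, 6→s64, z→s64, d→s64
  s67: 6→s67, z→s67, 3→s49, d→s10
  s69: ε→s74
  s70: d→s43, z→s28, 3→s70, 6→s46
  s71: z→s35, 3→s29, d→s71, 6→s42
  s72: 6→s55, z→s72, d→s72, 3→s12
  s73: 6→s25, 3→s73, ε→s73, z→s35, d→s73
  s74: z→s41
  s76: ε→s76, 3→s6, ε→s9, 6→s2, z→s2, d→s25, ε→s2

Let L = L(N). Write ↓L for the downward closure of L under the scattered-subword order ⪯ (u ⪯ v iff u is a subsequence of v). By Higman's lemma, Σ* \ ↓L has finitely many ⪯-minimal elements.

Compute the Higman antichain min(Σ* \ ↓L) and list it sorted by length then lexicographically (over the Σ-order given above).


min(Σ*\↓L) = [z33, d63d, 6d36, dd3zz6].

|Q|=77, |F|=44, |δ|=261 (61 ε).
min D↑ (40 st, q0=0, F={12}): 0:z→1,d→2,3→0,6→3 1:z→1,d→4,3→5,6→6 2:z→4,d→7,3→2,6→8 3:z→6,d→9,3→3,6→3 4:z→4,d→10,3→5,6→11 5:z→5,d→5,3→12,6→5 6:z→6,d→13,3→5,6→6 7:z→10,d→7,3→14,6→15 8:z→11,d→16,3→17,6→8 9:z→13,d→9,3→18,6→16 10:z→10,d→10,3→19,6→20 11:z→11,d→21,3→22,6→11 12:z→12,d→12,3→12,6→12 13:z→13,d→13,3→23,6→21 14:z→24,d→14,3→14,6→25 15:z→20,d→16,3→26,6→15 16:z→21,d→16,3→27,6→16 17:z→28,d→12,3→17,6→17 18:z→29,d→18,3→18,6→12 19:z→30,d→19,3→12,6→19 20:z→20,d→21,3→31,6→20 21:z→21,d→21,3→32,6→21 22:z→22,d→12,3→12,6→22 23:z→23,d→23,3→12,6→12 24:z→29,d→24,3→30,6→33 25:z→33,d→34,3→26,6→25 26:z→35,d→12,3→26,6→26 27:z→36,d→12,3→27,6→12 28:z→28,d→12,3→22,6→28 29:z→29,d→29,3→23,6→12 30:z→23,d→30,3→12,6→30 31:z→37,d→12,3→12,6→31 32:z→32,d→12,3→12,6→12 33:z→38,d→39,3→37,6→33 34:z→39,d→34,3→27,6→34 35:z→36,d→12,3→37,6→35 36:z→36,d→12,3→32,6→12 37:z→32,d→12,3→12,6→37 38:z→38,d→38,3→32,6→12 39:z→38,d→39,3→32,6→39.
'z33': N↓-sim [64, 45, 20, 7] end={s15,s25,s57,s60,s61,s62,s8} ∉↓L; 3/3 deletions ∈↓L.
'd63d': run [64, 57, 45, 26, 7] end={s15,s25,s57,s60,s61,s62,s8} rej; 4/4 single-dels accept.
'6d36': N↓-sim [64, 54, 27, 15, 8] end={s15,s25,s30,s57,s60,s61,s62,s8} — reject; 4/4 single-dels accept.
'dd3zz6': |S_i|=[64, 57, 44, 33, 23, 15, 8] end={s15,s25,s30,s57,s60,s61,s62,s8} — reject; 6/6 del acc.
4 words, ⪯-incomp.
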